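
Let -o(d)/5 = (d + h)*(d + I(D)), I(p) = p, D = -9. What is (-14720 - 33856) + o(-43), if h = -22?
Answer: -65476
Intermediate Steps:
o(d) = -5*(-22 + d)*(-9 + d) (o(d) = -5*(d - 22)*(d - 9) = -5*(-22 + d)*(-9 + d))
(-14720 - 33856) + o(-43) = (-14720 - 33856) + (-990 - 5*(-43)**2 + 155*(-43)) = -48576 + (-990 - 5*1849 - 6665) = -48576 + (-990 - 9245 - 6665) = -48576 - 16900 = -65476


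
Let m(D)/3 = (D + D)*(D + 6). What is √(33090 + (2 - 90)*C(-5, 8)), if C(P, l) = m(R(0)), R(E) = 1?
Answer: 3*√3266 ≈ 171.45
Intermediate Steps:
m(D) = 6*D*(6 + D) (m(D) = 3*((D + D)*(D + 6)) = 3*((2*D)*(6 + D)) = 3*(2*D*(6 + D)) = 6*D*(6 + D))
C(P, l) = 42 (C(P, l) = 6*1*(6 + 1) = 6*1*7 = 42)
√(33090 + (2 - 90)*C(-5, 8)) = √(33090 + (2 - 90)*42) = √(33090 - 88*42) = √(33090 - 3696) = √29394 = 3*√3266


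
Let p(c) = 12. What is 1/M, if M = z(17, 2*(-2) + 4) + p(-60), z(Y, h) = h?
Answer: 1/12 ≈ 0.083333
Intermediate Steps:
M = 12 (M = (2*(-2) + 4) + 12 = (-4 + 4) + 12 = 0 + 12 = 12)
1/M = 1/12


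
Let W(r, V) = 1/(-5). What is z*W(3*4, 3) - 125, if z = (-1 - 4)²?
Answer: -130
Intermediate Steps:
W(r, V) = -⅕
z = 25 (z = (-5)² = 25)
z*W(3*4, 3) - 125 = 25*(-⅕) - 125 = -5 - 125 = -130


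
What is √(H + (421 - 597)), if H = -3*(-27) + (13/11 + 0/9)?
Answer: 2*I*√2838/11 ≈ 9.686*I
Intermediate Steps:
H = 904/11 (H = 81 + (13*(1/11) + 0*(⅑)) = 81 + (13/11 + 0) = 81 + 13/11 = 904/11 ≈ 82.182)
√(H + (421 - 597)) = √(904/11 + (421 - 597)) = √(904/11 - 176) = √(-1032/11) = 2*I*√2838/11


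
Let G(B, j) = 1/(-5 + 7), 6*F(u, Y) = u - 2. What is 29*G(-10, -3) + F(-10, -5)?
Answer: 25/2 ≈ 12.500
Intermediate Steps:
F(u, Y) = -⅓ + u/6 (F(u, Y) = (u - 2)/6 = (-2 + u)/6 = -⅓ + u/6)
G(B, j) = ½ (G(B, j) = 1/2 = ½)
29*G(-10, -3) + F(-10, -5) = 29*(½) + (-⅓ + (⅙)*(-10)) = 29/2 + (-⅓ - 5/3) = 29/2 - 2 = 25/2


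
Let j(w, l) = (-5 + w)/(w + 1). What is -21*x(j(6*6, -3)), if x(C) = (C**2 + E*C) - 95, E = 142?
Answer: -709380/1369 ≈ -518.17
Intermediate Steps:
j(w, l) = (-5 + w)/(1 + w)
x(C) = -95 + C**2 + 142*C (x(C) = (C**2 + 142*C) - 95 = -95 + C**2 + 142*C)
-21*x(j(6*6, -3)) = -21*(-95 + ((-5 + 6*6)/(1 + 6*6))**2 + 142*((-5 + 6*6)/(1 + 6*6))) = -21*(-95 + ((-5 + 36)/(1 + 36))**2 + 142*((-5 + 36)/(1 + 36))) = -21*(-95 + (31/37)**2 + 142*(31/37)) = -21*(-95 + 961/1369 + 4402/37) = -21*33780/1369 = -709380/1369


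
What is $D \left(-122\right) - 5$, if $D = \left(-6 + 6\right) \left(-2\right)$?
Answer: $-5$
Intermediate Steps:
$D = 0$ ($D = 0 \left(-2\right) = 0$)
$D \left(-122\right) - 5 = 0 \left(-122\right) - 5 = 0 - 5 = -5$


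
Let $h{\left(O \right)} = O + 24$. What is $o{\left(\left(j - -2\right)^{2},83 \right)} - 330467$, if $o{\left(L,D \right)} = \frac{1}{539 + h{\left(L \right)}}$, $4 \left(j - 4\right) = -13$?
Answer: $- \frac{3016833227}{9129} \approx -3.3047 \cdot 10^{5}$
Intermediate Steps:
$h{\left(O \right)} = 24 + O$
$j = \frac{3}{4}$ ($j = 4 + \frac{1}{4} \left(-13\right) = 4 - \frac{13}{4} = \frac{3}{4} \approx 0.75$)
$o{\left(L,D \right)} = \frac{1}{563 + L}$ ($o{\left(L,D \right)} = \frac{1}{539 + \left(24 + L\right)} = \frac{1}{563 + L}$)
$o{\left(\left(j - -2\right)^{2},83 \right)} - 330467 = \frac{1}{563 + \left(\frac{3}{4} - -2\right)^{2}} - 330467 = \frac{1}{563 + \left(\frac{3}{4} + \left(-2 + 4\right)\right)^{2}} - 330467 = \frac{1}{563 + \left(\frac{3}{4} + 2\right)^{2}} - 330467 = \frac{1}{563 + \left(\frac{11}{4}\right)^{2}} - 330467 = \frac{1}{563 + \frac{121}{16}} - 330467 = \frac{1}{\frac{9129}{16}} - 330467 = \frac{16}{9129} - 330467 = - \frac{3016833227}{9129}$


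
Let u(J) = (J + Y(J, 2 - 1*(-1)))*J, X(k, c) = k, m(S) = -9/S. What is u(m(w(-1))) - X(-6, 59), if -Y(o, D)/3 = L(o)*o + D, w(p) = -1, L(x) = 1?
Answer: -237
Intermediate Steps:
Y(o, D) = -3*D - 3*o (Y(o, D) = -3*(1*o + D) = -3*(o + D) = -3*(D + o) = -3*D - 3*o)
u(J) = J*(-9 - 2*J) (u(J) = (J + (-3*(2 - 1*(-1)) - 3*J))*J = (J + (-3*(2 + 1) - 3*J))*J = (J + (-3*3 - 3*J))*J = (J + (-9 - 3*J))*J = (-9 - 2*J)*J = J*(-9 - 2*J))
u(m(w(-1))) - X(-6, 59) = -(-9/(-1))*(9 + 2*(-9/(-1))) - 1*(-6) = -(-9*(-1))*(9 + 2*(-9*(-1))) + 6 = -1*9*(9 + 2*9) + 6 = -1*9*(9 + 18) + 6 = -1*9*27 + 6 = -243 + 6 = -237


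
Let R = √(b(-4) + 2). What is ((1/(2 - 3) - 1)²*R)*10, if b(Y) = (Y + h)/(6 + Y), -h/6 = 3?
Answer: 120*I ≈ 120.0*I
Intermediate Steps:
h = -18 (h = -6*3 = -18)
b(Y) = (-18 + Y)/(6 + Y) (b(Y) = (Y - 18)/(6 + Y) = (-18 + Y)/(6 + Y))
R = 3*I (R = √((-18 - 4)/(6 - 4) + 2) = √(-22/2 + 2) = √((½)*(-22) + 2) = √(-11 + 2) = √(-9) = 3*I ≈ 3.0*I)
((1/(2 - 3) - 1)²*R)*10 = ((1/(2 - 3) - 1)²*(3*I))*10 = ((1/(-1) - 1)²*(3*I))*10 = ((-1 - 1)²*(3*I))*10 = ((-2)²*(3*I))*10 = (4*(3*I))*10 = (12*I)*10 = 120*I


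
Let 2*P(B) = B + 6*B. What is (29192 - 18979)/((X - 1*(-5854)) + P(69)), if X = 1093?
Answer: 20426/14377 ≈ 1.4207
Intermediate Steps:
P(B) = 7*B/2 (P(B) = (B + 6*B)/2 = (7*B)/2 = 7*B/2)
(29192 - 18979)/((X - 1*(-5854)) + P(69)) = (29192 - 18979)/((1093 - 1*(-5854)) + (7/2)*69) = 10213/((1093 + 5854) + 483/2) = 10213/(6947 + 483/2) = 10213/(14377/2) = 10213*(2/14377) = 20426/14377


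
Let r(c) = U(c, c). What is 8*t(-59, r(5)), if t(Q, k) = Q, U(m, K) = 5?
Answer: -472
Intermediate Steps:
r(c) = 5
8*t(-59, r(5)) = 8*(-59) = -472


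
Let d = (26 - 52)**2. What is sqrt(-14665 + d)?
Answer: I*sqrt(13989) ≈ 118.28*I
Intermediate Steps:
d = 676 (d = (-26)**2 = 676)
sqrt(-14665 + d) = sqrt(-14665 + 676) = sqrt(-13989) = I*sqrt(13989)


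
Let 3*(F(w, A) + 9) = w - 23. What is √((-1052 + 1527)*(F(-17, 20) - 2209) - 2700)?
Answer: 5*I*√382530/3 ≈ 1030.8*I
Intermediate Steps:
F(w, A) = -50/3 + w/3 (F(w, A) = -9 + (w - 23)/3 = -9 + (-23 + w)/3 = -9 + (-23/3 + w/3) = -50/3 + w/3)
√((-1052 + 1527)*(F(-17, 20) - 2209) - 2700) = √((-1052 + 1527)*((-50/3 + (⅓)*(-17)) - 2209) - 2700) = √(475*((-50/3 - 17/3) - 2209) - 2700) = √(475*(-67/3 - 2209) - 2700) = √(475*(-6694/3) - 2700) = √(-3179650/3 - 2700) = √(-3187750/3) = 5*I*√382530/3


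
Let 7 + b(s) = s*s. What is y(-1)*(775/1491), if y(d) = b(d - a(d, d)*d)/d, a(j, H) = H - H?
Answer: 1550/497 ≈ 3.1187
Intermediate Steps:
a(j, H) = 0
b(s) = -7 + s² (b(s) = -7 + s*s = -7 + s²)
y(d) = (-7 + d²)/d (y(d) = (-7 + (d - 0*d)²)/d = (-7 + (d - 1*0)²)/d = (-7 + (d + 0)²)/d = (-7 + d²)/d)
y(-1)*(775/1491) = (-1 - 7/(-1))*(775/1491) = (-1 - 7*(-1))*(775*(1/1491)) = (-1 + 7)*(775/1491) = 6*(775/1491) = 1550/497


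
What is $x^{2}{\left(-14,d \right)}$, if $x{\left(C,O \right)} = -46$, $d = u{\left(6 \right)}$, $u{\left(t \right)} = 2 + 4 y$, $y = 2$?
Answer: $2116$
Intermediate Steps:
$u{\left(t \right)} = 10$ ($u{\left(t \right)} = 2 + 4 \cdot 2 = 2 + 8 = 10$)
$d = 10$
$x^{2}{\left(-14,d \right)} = \left(-46\right)^{2} = 2116$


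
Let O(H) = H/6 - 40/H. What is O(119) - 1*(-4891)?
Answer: 3506095/714 ≈ 4910.5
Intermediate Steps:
O(H) = -40/H + H/6 (O(H) = H*(⅙) - 40/H = H/6 - 40/H = -40/H + H/6)
O(119) - 1*(-4891) = (-40/119 + (⅙)*119) - 1*(-4891) = (-40*1/119 + 119/6) + 4891 = (-40/119 + 119/6) + 4891 = 13921/714 + 4891 = 3506095/714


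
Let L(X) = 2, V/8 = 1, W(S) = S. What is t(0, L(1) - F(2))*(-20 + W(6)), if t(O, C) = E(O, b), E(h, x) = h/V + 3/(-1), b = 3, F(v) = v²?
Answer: 42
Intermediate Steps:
V = 8 (V = 8*1 = 8)
E(h, x) = -3 + h/8 (E(h, x) = h/8 + 3/(-1) = h*(⅛) + 3*(-1) = h/8 - 3 = -3 + h/8)
t(O, C) = -3 + O/8
t(0, L(1) - F(2))*(-20 + W(6)) = (-3 + (⅛)*0)*(-20 + 6) = (-3 + 0)*(-14) = -3*(-14) = 42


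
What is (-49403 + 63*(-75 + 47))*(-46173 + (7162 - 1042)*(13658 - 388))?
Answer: -4153032336909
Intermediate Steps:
(-49403 + 63*(-75 + 47))*(-46173 + (7162 - 1042)*(13658 - 388)) = (-49403 + 63*(-28))*(-46173 + 6120*13270) = (-49403 - 1764)*(-46173 + 81212400) = -51167*81166227 = -4153032336909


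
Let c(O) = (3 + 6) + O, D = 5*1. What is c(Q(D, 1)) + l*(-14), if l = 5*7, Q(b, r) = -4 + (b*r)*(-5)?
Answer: -510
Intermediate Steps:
D = 5
Q(b, r) = -4 - 5*b*r
c(O) = 9 + O
l = 35
c(Q(D, 1)) + l*(-14) = (9 + (-4 - 5*5*1)) + 35*(-14) = (9 + (-4 - 25)) - 490 = (9 - 29) - 490 = -20 - 490 = -510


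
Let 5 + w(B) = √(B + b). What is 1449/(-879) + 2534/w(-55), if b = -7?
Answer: -3754331/25491 - 2534*I*√62/87 ≈ -147.28 - 229.34*I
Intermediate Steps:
w(B) = -5 + √(-7 + B) (w(B) = -5 + √(B - 7) = -5 + √(-7 + B))
1449/(-879) + 2534/w(-55) = 1449/(-879) + 2534/(-5 + √(-7 - 55)) = 1449*(-1/879) + 2534/(-5 + √(-62)) = -483/293 + 2534/(-5 + I*√62)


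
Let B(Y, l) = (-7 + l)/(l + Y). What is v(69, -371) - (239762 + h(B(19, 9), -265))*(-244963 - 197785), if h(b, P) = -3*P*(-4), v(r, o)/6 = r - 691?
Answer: 104746203604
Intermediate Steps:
v(r, o) = -4146 + 6*r (v(r, o) = 6*(r - 691) = 6*(-691 + r) = -4146 + 6*r)
B(Y, l) = (-7 + l)/(Y + l)
h(b, P) = 12*P
v(69, -371) - (239762 + h(B(19, 9), -265))*(-244963 - 197785) = (-4146 + 6*69) - (239762 + 12*(-265))*(-244963 - 197785) = (-4146 + 414) - (239762 - 3180)*(-442748) = -3732 - 236582*(-442748) = -3732 - 1*(-104746207336) = -3732 + 104746207336 = 104746203604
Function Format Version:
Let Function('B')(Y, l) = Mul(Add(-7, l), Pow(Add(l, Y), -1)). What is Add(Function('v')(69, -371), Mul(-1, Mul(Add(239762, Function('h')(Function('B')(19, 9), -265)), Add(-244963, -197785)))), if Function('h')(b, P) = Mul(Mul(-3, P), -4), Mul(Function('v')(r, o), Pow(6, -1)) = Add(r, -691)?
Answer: 104746203604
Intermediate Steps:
Function('v')(r, o) = Add(-4146, Mul(6, r)) (Function('v')(r, o) = Mul(6, Add(r, -691)) = Mul(6, Add(-691, r)) = Add(-4146, Mul(6, r)))
Function('B')(Y, l) = Mul(Pow(Add(Y, l), -1), Add(-7, l)) (Function('B')(Y, l) = Mul(Add(-7, l), Pow(Add(Y, l), -1)) = Mul(Pow(Add(Y, l), -1), Add(-7, l)))
Function('h')(b, P) = Mul(12, P)
Add(Function('v')(69, -371), Mul(-1, Mul(Add(239762, Function('h')(Function('B')(19, 9), -265)), Add(-244963, -197785)))) = Add(Add(-4146, Mul(6, 69)), Mul(-1, Mul(Add(239762, Mul(12, -265)), Add(-244963, -197785)))) = Add(Add(-4146, 414), Mul(-1, Mul(Add(239762, -3180), -442748))) = Add(-3732, Mul(-1, Mul(236582, -442748))) = Add(-3732, Mul(-1, -104746207336)) = Add(-3732, 104746207336) = 104746203604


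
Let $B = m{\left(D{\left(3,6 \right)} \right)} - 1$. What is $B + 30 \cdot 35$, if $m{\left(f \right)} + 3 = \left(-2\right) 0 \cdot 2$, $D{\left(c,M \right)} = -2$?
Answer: $1046$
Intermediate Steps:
$m{\left(f \right)} = -3$ ($m{\left(f \right)} = -3 + \left(-2\right) 0 \cdot 2 = -3 + 0 \cdot 2 = -3 + 0 = -3$)
$B = -4$ ($B = -3 - 1 = -4$)
$B + 30 \cdot 35 = -4 + 30 \cdot 35 = -4 + 1050 = 1046$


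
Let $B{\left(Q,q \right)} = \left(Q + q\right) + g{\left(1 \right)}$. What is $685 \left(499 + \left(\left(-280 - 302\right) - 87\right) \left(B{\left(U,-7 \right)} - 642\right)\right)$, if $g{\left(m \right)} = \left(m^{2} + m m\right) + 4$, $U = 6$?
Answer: $292256620$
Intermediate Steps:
$g{\left(m \right)} = 4 + 2 m^{2}$ ($g{\left(m \right)} = \left(m^{2} + m^{2}\right) + 4 = 2 m^{2} + 4 = 4 + 2 m^{2}$)
$B{\left(Q,q \right)} = 6 + Q + q$ ($B{\left(Q,q \right)} = \left(Q + q\right) + \left(4 + 2 \cdot 1^{2}\right) = \left(Q + q\right) + \left(4 + 2 \cdot 1\right) = \left(Q + q\right) + \left(4 + 2\right) = \left(Q + q\right) + 6 = 6 + Q + q$)
$685 \left(499 + \left(\left(-280 - 302\right) - 87\right) \left(B{\left(U,-7 \right)} - 642\right)\right) = 685 \left(499 + \left(\left(-280 - 302\right) - 87\right) \left(\left(6 + 6 - 7\right) - 642\right)\right) = 685 \left(499 + \left(-582 - 87\right) \left(5 - 642\right)\right) = 685 \left(499 - -426153\right) = 685 \left(499 + 426153\right) = 685 \cdot 426652 = 292256620$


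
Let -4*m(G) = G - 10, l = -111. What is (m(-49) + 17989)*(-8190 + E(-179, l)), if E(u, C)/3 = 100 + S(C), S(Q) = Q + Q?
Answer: -154040085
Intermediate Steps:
m(G) = 5/2 - G/4 (m(G) = -(G - 10)/4 = -(-10 + G)/4 = 5/2 - G/4)
S(Q) = 2*Q
E(u, C) = 300 + 6*C (E(u, C) = 3*(100 + 2*C) = 300 + 6*C)
(m(-49) + 17989)*(-8190 + E(-179, l)) = ((5/2 - ¼*(-49)) + 17989)*(-8190 + (300 + 6*(-111))) = ((5/2 + 49/4) + 17989)*(-8190 + (300 - 666)) = (59/4 + 17989)*(-8190 - 366) = (72015/4)*(-8556) = -154040085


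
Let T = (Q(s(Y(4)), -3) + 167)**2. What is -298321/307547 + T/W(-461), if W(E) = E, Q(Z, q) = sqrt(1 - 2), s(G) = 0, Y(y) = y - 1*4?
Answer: -8714396717/141779167 - 334*I/461 ≈ -61.465 - 0.72451*I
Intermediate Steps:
Y(y) = -4 + y (Y(y) = y - 4 = -4 + y)
Q(Z, q) = I (Q(Z, q) = sqrt(-1) = I)
T = (167 + I)**2 (T = (I + 167)**2 = (167 + I)**2 ≈ 27888.0 + 334.0*I)
-298321/307547 + T/W(-461) = -298321/307547 + (167 + I)**2/(-461) = -298321*1/307547 + (167 + I)**2*(-1/461) = -298321/307547 - (167 + I)**2/461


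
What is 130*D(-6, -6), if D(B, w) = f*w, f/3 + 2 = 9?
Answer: -16380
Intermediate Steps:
f = 21 (f = -6 + 3*9 = -6 + 27 = 21)
D(B, w) = 21*w
130*D(-6, -6) = 130*(21*(-6)) = 130*(-126) = -16380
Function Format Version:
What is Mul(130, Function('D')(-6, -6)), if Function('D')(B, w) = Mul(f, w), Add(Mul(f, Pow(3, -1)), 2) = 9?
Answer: -16380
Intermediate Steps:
f = 21 (f = Add(-6, Mul(3, 9)) = Add(-6, 27) = 21)
Function('D')(B, w) = Mul(21, w)
Mul(130, Function('D')(-6, -6)) = Mul(130, Mul(21, -6)) = Mul(130, -126) = -16380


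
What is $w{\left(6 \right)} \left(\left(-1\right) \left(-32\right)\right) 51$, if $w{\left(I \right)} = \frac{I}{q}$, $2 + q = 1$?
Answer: $-9792$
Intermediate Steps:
$q = -1$ ($q = -2 + 1 = -1$)
$w{\left(I \right)} = - I$ ($w{\left(I \right)} = \frac{I}{-1} = I \left(-1\right) = - I$)
$w{\left(6 \right)} \left(\left(-1\right) \left(-32\right)\right) 51 = \left(-1\right) 6 \left(\left(-1\right) \left(-32\right)\right) 51 = \left(-6\right) 32 \cdot 51 = \left(-192\right) 51 = -9792$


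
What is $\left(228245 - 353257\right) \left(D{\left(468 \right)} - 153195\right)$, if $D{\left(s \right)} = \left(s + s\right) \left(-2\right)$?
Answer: $19385235804$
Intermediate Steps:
$D{\left(s \right)} = - 4 s$ ($D{\left(s \right)} = 2 s \left(-2\right) = - 4 s$)
$\left(228245 - 353257\right) \left(D{\left(468 \right)} - 153195\right) = \left(228245 - 353257\right) \left(\left(-4\right) 468 - 153195\right) = - 125012 \left(-1872 - 153195\right) = \left(-125012\right) \left(-155067\right) = 19385235804$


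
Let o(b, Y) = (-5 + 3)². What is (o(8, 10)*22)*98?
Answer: 8624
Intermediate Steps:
o(b, Y) = 4 (o(b, Y) = (-2)² = 4)
(o(8, 10)*22)*98 = (4*22)*98 = 88*98 = 8624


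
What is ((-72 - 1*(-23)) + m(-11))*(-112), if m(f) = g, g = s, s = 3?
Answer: 5152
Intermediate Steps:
g = 3
m(f) = 3
((-72 - 1*(-23)) + m(-11))*(-112) = ((-72 - 1*(-23)) + 3)*(-112) = ((-72 + 23) + 3)*(-112) = (-49 + 3)*(-112) = -46*(-112) = 5152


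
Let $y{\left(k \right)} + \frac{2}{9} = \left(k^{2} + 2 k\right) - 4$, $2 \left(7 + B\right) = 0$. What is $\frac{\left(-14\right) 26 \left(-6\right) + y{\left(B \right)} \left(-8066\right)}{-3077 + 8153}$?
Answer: $- \frac{1107313}{22842} \approx -48.477$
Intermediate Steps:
$B = -7$ ($B = -7 + \frac{1}{2} \cdot 0 = -7 + 0 = -7$)
$y{\left(k \right)} = - \frac{38}{9} + k^{2} + 2 k$ ($y{\left(k \right)} = - \frac{2}{9} - \left(4 - k^{2} - 2 k\right) = - \frac{2}{9} + \left(-4 + k^{2} + 2 k\right) = - \frac{38}{9} + k^{2} + 2 k$)
$\frac{\left(-14\right) 26 \left(-6\right) + y{\left(B \right)} \left(-8066\right)}{-3077 + 8153} = \frac{\left(-14\right) 26 \left(-6\right) + \left(- \frac{38}{9} + \left(-7\right)^{2} + 2 \left(-7\right)\right) \left(-8066\right)}{-3077 + 8153} = \frac{\left(-364\right) \left(-6\right) + \left(- \frac{38}{9} + 49 - 14\right) \left(-8066\right)}{5076} = \left(2184 + \frac{277}{9} \left(-8066\right)\right) \frac{1}{5076} = \left(2184 - \frac{2234282}{9}\right) \frac{1}{5076} = \left(- \frac{2214626}{9}\right) \frac{1}{5076} = - \frac{1107313}{22842}$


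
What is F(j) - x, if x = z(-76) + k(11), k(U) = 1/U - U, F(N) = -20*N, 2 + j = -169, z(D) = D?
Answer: 38576/11 ≈ 3506.9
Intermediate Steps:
j = -171 (j = -2 - 169 = -171)
x = -956/11 (x = -76 + (1/11 - 1*11) = -76 + (1/11 - 11) = -76 - 120/11 = -956/11 ≈ -86.909)
F(j) - x = -20*(-171) - 1*(-956/11) = 3420 + 956/11 = 38576/11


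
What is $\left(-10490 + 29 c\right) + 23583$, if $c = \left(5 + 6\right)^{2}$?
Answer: $16602$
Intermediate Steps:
$c = 121$ ($c = 11^{2} = 121$)
$\left(-10490 + 29 c\right) + 23583 = \left(-10490 + 29 \cdot 121\right) + 23583 = \left(-10490 + 3509\right) + 23583 = -6981 + 23583 = 16602$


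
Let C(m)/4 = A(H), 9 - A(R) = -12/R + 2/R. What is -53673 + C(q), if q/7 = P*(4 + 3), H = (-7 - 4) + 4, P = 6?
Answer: -375499/7 ≈ -53643.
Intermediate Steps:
H = -7 (H = -11 + 4 = -7)
A(R) = 9 + 10/R (A(R) = 9 - (-12/R + 2/R) = 9 - (-10)/R = 9 + 10/R)
q = 294 (q = 7*(6*(4 + 3)) = 7*(6*7) = 7*42 = 294)
C(m) = 212/7 (C(m) = 4*(9 + 10/(-7)) = 4*(9 + 10*(-⅐)) = 4*(9 - 10/7) = 4*(53/7) = 212/7)
-53673 + C(q) = -53673 + 212/7 = -375499/7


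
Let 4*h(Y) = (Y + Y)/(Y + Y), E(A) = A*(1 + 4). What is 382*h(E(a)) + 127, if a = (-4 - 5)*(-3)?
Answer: 445/2 ≈ 222.50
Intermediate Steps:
a = 27 (a = -9*(-3) = 27)
E(A) = 5*A (E(A) = A*5 = 5*A)
h(Y) = 1/4 (h(Y) = ((Y + Y)/(Y + Y))/4 = ((2*Y)/((2*Y)))/4 = ((2*Y)*(1/(2*Y)))/4 = (1/4)*1 = 1/4)
382*h(E(a)) + 127 = 382*(1/4) + 127 = 191/2 + 127 = 445/2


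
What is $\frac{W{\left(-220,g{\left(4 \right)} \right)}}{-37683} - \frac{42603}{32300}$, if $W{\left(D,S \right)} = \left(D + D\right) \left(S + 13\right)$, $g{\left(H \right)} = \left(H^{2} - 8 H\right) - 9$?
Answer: $- \frac{591984283}{405720300} \approx -1.4591$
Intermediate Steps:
$g{\left(H \right)} = -9 + H^{2} - 8 H$
$W{\left(D,S \right)} = 2 D \left(13 + S\right)$
$\frac{W{\left(-220,g{\left(4 \right)} \right)}}{-37683} - \frac{42603}{32300} = \frac{2 \left(-220\right) \left(13 - \left(41 - 16\right)\right)}{-37683} - \frac{42603}{32300} = 2 \left(-220\right) \left(13 - 25\right) \left(- \frac{1}{37683}\right) - \frac{42603}{32300} = 2 \left(-220\right) \left(-12\right) \left(- \frac{1}{37683}\right) - \frac{42603}{32300} = 5280 \left(- \frac{1}{37683}\right) - \frac{42603}{32300} = - \frac{1760}{12561} - \frac{42603}{32300} = - \frac{591984283}{405720300}$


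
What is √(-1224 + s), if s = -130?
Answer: I*√1354 ≈ 36.797*I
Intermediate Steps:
√(-1224 + s) = √(-1224 - 130) = √(-1354) = I*√1354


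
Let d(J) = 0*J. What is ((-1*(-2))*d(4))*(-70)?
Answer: 0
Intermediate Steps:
d(J) = 0
((-1*(-2))*d(4))*(-70) = (-1*(-2)*0)*(-70) = (2*0)*(-70) = 0*(-70) = 0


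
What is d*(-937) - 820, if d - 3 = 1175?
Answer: -1104606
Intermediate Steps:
d = 1178 (d = 3 + 1175 = 1178)
d*(-937) - 820 = 1178*(-937) - 820 = -1103786 - 820 = -1104606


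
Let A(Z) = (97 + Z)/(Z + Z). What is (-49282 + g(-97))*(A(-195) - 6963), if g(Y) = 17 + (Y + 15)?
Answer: 22333399464/65 ≈ 3.4359e+8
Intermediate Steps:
g(Y) = 32 + Y (g(Y) = 17 + (15 + Y) = 32 + Y)
A(Z) = (97 + Z)/(2*Z) (A(Z) = (97 + Z)/((2*Z)) = (97 + Z)*(1/(2*Z)) = (97 + Z)/(2*Z))
(-49282 + g(-97))*(A(-195) - 6963) = (-49282 + (32 - 97))*((½)*(97 - 195)/(-195) - 6963) = (-49282 - 65)*((½)*(-1/195)*(-98) - 6963) = -49347*(49/195 - 6963) = -49347*(-1357736/195) = 22333399464/65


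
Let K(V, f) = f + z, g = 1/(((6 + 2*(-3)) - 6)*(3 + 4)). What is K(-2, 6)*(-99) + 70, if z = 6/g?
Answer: 24424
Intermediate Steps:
g = -1/42 (g = 1/(((6 - 6) - 6)*7) = 1/((0 - 6)*7) = 1/(-6*7) = 1/(-42) = -1/42 ≈ -0.023810)
z = -252 (z = 6/(-1/42) = 6*(-42) = -252)
K(V, f) = -252 + f (K(V, f) = f - 252 = -252 + f)
K(-2, 6)*(-99) + 70 = (-252 + 6)*(-99) + 70 = -246*(-99) + 70 = 24354 + 70 = 24424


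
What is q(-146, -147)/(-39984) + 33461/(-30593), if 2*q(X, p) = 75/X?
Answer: -130221951911/119061103168 ≈ -1.0937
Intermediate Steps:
q(X, p) = 75/(2*X) (q(X, p) = (75/X)/2 = 75/(2*X))
q(-146, -147)/(-39984) + 33461/(-30593) = ((75/2)/(-146))/(-39984) + 33461/(-30593) = ((75/2)*(-1/146))*(-1/39984) + 33461*(-1/30593) = -75/292*(-1/39984) - 33461/30593 = 25/3891776 - 33461/30593 = -130221951911/119061103168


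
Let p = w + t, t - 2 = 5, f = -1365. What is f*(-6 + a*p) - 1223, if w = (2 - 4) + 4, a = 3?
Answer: -29888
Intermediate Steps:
t = 7 (t = 2 + 5 = 7)
w = 2 (w = -2 + 4 = 2)
p = 9 (p = 2 + 7 = 9)
f*(-6 + a*p) - 1223 = -1365*(-6 + 3*9) - 1223 = -1365*(-6 + 27) - 1223 = -1365*21 - 1223 = -28665 - 1223 = -29888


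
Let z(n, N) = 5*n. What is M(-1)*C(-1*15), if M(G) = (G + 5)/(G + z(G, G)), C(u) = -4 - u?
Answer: -22/3 ≈ -7.3333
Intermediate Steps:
M(G) = (5 + G)/(6*G) (M(G) = (G + 5)/(G + 5*G) = (5 + G)/((6*G)) = (5 + G)*(1/(6*G)) = (5 + G)/(6*G))
M(-1)*C(-1*15) = ((⅙)*(5 - 1)/(-1))*(-4 - (-1)*15) = ((⅙)*(-1)*4)*(-4 - 1*(-15)) = -2*(-4 + 15)/3 = -⅔*11 = -22/3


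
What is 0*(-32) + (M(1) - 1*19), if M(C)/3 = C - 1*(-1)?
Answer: -13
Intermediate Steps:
M(C) = 3 + 3*C (M(C) = 3*(C - 1*(-1)) = 3*(C + 1) = 3*(1 + C) = 3 + 3*C)
0*(-32) + (M(1) - 1*19) = 0*(-32) + ((3 + 3*1) - 1*19) = 0 + ((3 + 3) - 19) = 0 + (6 - 19) = 0 - 13 = -13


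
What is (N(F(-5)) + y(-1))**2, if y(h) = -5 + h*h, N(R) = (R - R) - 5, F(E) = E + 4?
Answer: 81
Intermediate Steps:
F(E) = 4 + E
N(R) = -5 (N(R) = 0 - 5 = -5)
y(h) = -5 + h**2
(N(F(-5)) + y(-1))**2 = (-5 + (-5 + (-1)**2))**2 = (-5 + (-5 + 1))**2 = (-5 - 4)**2 = (-9)**2 = 81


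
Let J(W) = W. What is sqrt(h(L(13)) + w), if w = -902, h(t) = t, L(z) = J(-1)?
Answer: I*sqrt(903) ≈ 30.05*I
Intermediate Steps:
L(z) = -1
sqrt(h(L(13)) + w) = sqrt(-1 - 902) = sqrt(-903) = I*sqrt(903)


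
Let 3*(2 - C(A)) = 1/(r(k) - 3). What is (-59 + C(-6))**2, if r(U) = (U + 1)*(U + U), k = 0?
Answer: 262144/81 ≈ 3236.3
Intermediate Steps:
r(U) = 2*U*(1 + U) (r(U) = (1 + U)*(2*U) = 2*U*(1 + U))
C(A) = 19/9 (C(A) = 2 - 1/(3*(2*0*(1 + 0) - 3)) = 2 - 1/(3*(2*0*1 - 3)) = 2 - 1/(3*(0 - 3)) = 2 - 1/3/(-3) = 2 - 1/3*(-1/3) = 2 + 1/9 = 19/9)
(-59 + C(-6))**2 = (-59 + 19/9)**2 = (-512/9)**2 = 262144/81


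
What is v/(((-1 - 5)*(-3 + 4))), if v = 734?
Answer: -367/3 ≈ -122.33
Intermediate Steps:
v/(((-1 - 5)*(-3 + 4))) = 734/(((-1 - 5)*(-3 + 4))) = 734/((-6*1)) = 734/(-6) = 734*(-⅙) = -367/3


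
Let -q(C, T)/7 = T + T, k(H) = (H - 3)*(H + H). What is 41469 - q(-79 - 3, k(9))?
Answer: 42981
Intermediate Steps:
k(H) = 2*H*(-3 + H) (k(H) = (-3 + H)*(2*H) = 2*H*(-3 + H))
q(C, T) = -14*T (q(C, T) = -7*(T + T) = -14*T)
41469 - q(-79 - 3, k(9)) = 41469 - (-14)*2*9*(-3 + 9) = 41469 - (-14)*2*9*6 = 41469 - (-14)*108 = 41469 - 1*(-1512) = 41469 + 1512 = 42981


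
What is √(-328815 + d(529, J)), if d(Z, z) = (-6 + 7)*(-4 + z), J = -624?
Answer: I*√329443 ≈ 573.97*I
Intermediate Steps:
d(Z, z) = -4 + z (d(Z, z) = 1*(-4 + z) = -4 + z)
√(-328815 + d(529, J)) = √(-328815 + (-4 - 624)) = √(-328815 - 628) = √(-329443) = I*√329443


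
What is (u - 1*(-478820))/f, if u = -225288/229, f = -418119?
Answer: -109424492/95749251 ≈ -1.1428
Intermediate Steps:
u = -225288/229 ≈ -983.79
(u - 1*(-478820))/f = (-225288/229 - 1*(-478820))/(-418119) = (-225288/229 + 478820)*(-1/418119) = (109424492/229)*(-1/418119) = -109424492/95749251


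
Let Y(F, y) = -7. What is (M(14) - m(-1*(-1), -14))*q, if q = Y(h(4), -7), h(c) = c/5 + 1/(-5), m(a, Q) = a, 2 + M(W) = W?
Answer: -77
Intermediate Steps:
M(W) = -2 + W
h(c) = -⅕ + c/5 (h(c) = c*(⅕) + 1*(-⅕) = c/5 - ⅕ = -⅕ + c/5)
q = -7
(M(14) - m(-1*(-1), -14))*q = ((-2 + 14) - (-1)*(-1))*(-7) = (12 - 1*1)*(-7) = (12 - 1)*(-7) = 11*(-7) = -77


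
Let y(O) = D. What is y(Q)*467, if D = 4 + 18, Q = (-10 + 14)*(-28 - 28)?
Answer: 10274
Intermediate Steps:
Q = -224 (Q = 4*(-56) = -224)
D = 22
y(O) = 22
y(Q)*467 = 22*467 = 10274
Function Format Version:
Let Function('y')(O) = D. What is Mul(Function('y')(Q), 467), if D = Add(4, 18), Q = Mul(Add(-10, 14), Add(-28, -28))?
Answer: 10274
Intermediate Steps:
Q = -224 (Q = Mul(4, -56) = -224)
D = 22
Function('y')(O) = 22
Mul(Function('y')(Q), 467) = Mul(22, 467) = 10274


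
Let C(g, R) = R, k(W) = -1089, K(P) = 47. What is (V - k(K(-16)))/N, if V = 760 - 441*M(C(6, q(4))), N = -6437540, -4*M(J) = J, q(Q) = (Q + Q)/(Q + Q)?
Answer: -7837/25750160 ≈ -0.00030435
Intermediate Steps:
q(Q) = 1 (q(Q) = (2*Q)/((2*Q)) = (2*Q)*(1/(2*Q)) = 1)
M(J) = -J/4
V = 3481/4 (V = 760 - (-441)/4 = 760 - 441*(-1/4) = 760 + 441/4 = 3481/4 ≈ 870.25)
(V - k(K(-16)))/N = (3481/4 - 1*(-1089))/(-6437540) = (3481/4 + 1089)*(-1/6437540) = (7837/4)*(-1/6437540) = -7837/25750160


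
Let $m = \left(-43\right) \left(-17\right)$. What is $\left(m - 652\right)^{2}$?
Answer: $6241$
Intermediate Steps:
$m = 731$
$\left(m - 652\right)^{2} = \left(731 - 652\right)^{2} = 79^{2} = 6241$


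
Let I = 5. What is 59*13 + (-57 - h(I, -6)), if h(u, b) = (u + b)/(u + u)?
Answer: 7101/10 ≈ 710.10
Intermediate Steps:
h(u, b) = (b + u)/(2*u) (h(u, b) = (b + u)/((2*u)) = (b + u)*(1/(2*u)) = (b + u)/(2*u))
59*13 + (-57 - h(I, -6)) = 59*13 + (-57 - (-6 + 5)/(2*5)) = 767 + (-57 - (-1)/(2*5)) = 767 + (-57 - 1*(-1/10)) = 767 + (-57 + 1/10) = 767 - 569/10 = 7101/10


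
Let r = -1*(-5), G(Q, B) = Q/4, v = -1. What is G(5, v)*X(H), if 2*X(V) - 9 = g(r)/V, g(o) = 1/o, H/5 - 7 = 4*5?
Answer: 1519/270 ≈ 5.6259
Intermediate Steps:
G(Q, B) = Q/4 (G(Q, B) = Q*(¼) = Q/4)
H = 135 (H = 35 + 5*(4*5) = 35 + 5*20 = 35 + 100 = 135)
r = 5
g(o) = 1/o
X(V) = 9/2 + 1/(10*V) (X(V) = 9/2 + (1/(5*V))/2 = 9/2 + 1/(10*V))
G(5, v)*X(H) = ((¼)*5)*((⅒)*(1 + 45*135)/135) = 5*((⅒)*(1/135)*(1 + 6075))/4 = 5*((⅒)*(1/135)*6076)/4 = (5/4)*(3038/675) = 1519/270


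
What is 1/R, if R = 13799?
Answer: 1/13799 ≈ 7.2469e-5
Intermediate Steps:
1/R = 1/13799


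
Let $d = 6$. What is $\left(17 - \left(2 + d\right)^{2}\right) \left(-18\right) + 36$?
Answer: $882$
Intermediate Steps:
$\left(17 - \left(2 + d\right)^{2}\right) \left(-18\right) + 36 = \left(17 - \left(2 + 6\right)^{2}\right) \left(-18\right) + 36 = \left(17 - 8^{2}\right) \left(-18\right) + 36 = \left(17 - 64\right) \left(-18\right) + 36 = \left(-47\right) \left(-18\right) + 36 = 846 + 36 = 882$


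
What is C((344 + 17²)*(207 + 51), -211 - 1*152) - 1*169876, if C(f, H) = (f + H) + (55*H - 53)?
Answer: -26943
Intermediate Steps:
C(f, H) = -53 + f + 56*H (C(f, H) = (H + f) + (-53 + 55*H) = -53 + f + 56*H)
C((344 + 17²)*(207 + 51), -211 - 1*152) - 1*169876 = (-53 + (344 + 17²)*(207 + 51) + 56*(-211 - 1*152)) - 1*169876 = (-53 + (344 + 289)*258 + 56*(-211 - 152)) - 169876 = (-53 + 633*258 + 56*(-363)) - 169876 = (-53 + 163314 - 20328) - 169876 = 142933 - 169876 = -26943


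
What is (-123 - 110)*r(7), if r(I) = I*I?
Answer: -11417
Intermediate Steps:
r(I) = I²
(-123 - 110)*r(7) = (-123 - 110)*7² = -233*49 = -11417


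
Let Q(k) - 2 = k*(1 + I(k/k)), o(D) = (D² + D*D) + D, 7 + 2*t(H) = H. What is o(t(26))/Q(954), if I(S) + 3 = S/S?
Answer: -95/476 ≈ -0.19958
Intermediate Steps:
t(H) = -7/2 + H/2
o(D) = D + 2*D² (o(D) = (D² + D²) + D = 2*D² + D = D + 2*D²)
I(S) = -2 (I(S) = -3 + S/S = -3 + 1 = -2)
Q(k) = 2 - k (Q(k) = 2 + k*(1 - 2) = 2 + k*(-1) = 2 - k)
o(t(26))/Q(954) = ((-7/2 + (½)*26)*(1 + 2*(-7/2 + (½)*26)))/(2 - 1*954) = ((-7/2 + 13)*(1 + 2*(-7/2 + 13)))/(2 - 954) = (19*(1 + 2*(19/2))/2)/(-952) = (19*(1 + 19)/2)*(-1/952) = ((19/2)*20)*(-1/952) = 190*(-1/952) = -95/476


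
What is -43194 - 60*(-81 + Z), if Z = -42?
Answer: -35814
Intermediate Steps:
-43194 - 60*(-81 + Z) = -43194 - 60*(-81 - 42) = -43194 - 60*(-123) = -43194 - 1*(-7380) = -43194 + 7380 = -35814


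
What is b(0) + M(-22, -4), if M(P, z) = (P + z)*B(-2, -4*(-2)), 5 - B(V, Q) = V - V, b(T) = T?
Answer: -130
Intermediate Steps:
B(V, Q) = 5 (B(V, Q) = 5 - (V - V) = 5 - 1*0 = 5 + 0 = 5)
M(P, z) = 5*P + 5*z (M(P, z) = (P + z)*5 = 5*P + 5*z)
b(0) + M(-22, -4) = 0 + (5*(-22) + 5*(-4)) = 0 + (-110 - 20) = 0 - 130 = -130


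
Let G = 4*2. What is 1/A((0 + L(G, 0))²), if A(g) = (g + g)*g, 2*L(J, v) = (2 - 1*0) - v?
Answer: ½ ≈ 0.50000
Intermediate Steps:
G = 8
L(J, v) = 1 - v/2 (L(J, v) = ((2 - 1*0) - v)/2 = ((2 + 0) - v)/2 = (2 - v)/2 = 1 - v/2)
A(g) = 2*g² (A(g) = (2*g)*g = 2*g²)
1/A((0 + L(G, 0))²) = 1/(2*((0 + (1 - ½*0))²)²) = 1/(2*((0 + (1 + 0))²)²) = 1/(2*((0 + 1)²)²) = 1/(2*(1²)²) = 1/(2*1²) = 1/(2*1) = 1/2 = ½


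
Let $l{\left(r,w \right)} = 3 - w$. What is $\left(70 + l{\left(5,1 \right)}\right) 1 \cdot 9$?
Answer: $648$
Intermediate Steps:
$\left(70 + l{\left(5,1 \right)}\right) 1 \cdot 9 = \left(70 + \left(3 - 1\right)\right) 1 \cdot 9 = \left(70 + \left(3 - 1\right)\right) 9 = \left(70 + 2\right) 9 = 72 \cdot 9 = 648$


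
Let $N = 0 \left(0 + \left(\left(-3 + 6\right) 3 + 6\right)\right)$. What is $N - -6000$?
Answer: $6000$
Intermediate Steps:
$N = 0$ ($N = 0 \left(0 + \left(3 \cdot 3 + 6\right)\right) = 0 \left(0 + \left(9 + 6\right)\right) = 0 \left(0 + 15\right) = 0 \cdot 15 = 0$)
$N - -6000 = 0 - -6000 = 0 + 6000 = 6000$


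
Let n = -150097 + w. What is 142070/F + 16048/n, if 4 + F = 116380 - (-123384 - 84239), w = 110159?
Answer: 237227854/6469936031 ≈ 0.036666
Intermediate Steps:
F = 323999 (F = -4 + (116380 - (-123384 - 84239)) = -4 + (116380 - 1*(-207623)) = -4 + (116380 + 207623) = -4 + 324003 = 323999)
n = -39938 (n = -150097 + 110159 = -39938)
142070/F + 16048/n = 142070/323999 + 16048/(-39938) = 142070*(1/323999) + 16048*(-1/39938) = 142070/323999 - 8024/19969 = 237227854/6469936031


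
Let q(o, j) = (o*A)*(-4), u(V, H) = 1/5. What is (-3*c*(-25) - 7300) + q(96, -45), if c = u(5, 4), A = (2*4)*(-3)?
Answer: 1931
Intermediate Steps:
u(V, H) = ⅕
A = -24 (A = 8*(-3) = -24)
c = ⅕ ≈ 0.20000
q(o, j) = 96*o (q(o, j) = (o*(-24))*(-4) = -24*o*(-4) = 96*o)
(-3*c*(-25) - 7300) + q(96, -45) = (-3*⅕*(-25) - 7300) + 96*96 = (-⅗*(-25) - 7300) + 9216 = (15 - 7300) + 9216 = -7285 + 9216 = 1931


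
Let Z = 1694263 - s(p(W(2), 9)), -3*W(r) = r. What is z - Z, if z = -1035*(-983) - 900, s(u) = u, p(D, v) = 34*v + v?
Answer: -677443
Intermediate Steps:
W(r) = -r/3
p(D, v) = 35*v
Z = 1693948 (Z = 1694263 - 35*9 = 1694263 - 1*315 = 1694263 - 315 = 1693948)
z = 1016505 (z = 1017405 - 900 = 1016505)
z - Z = 1016505 - 1*1693948 = 1016505 - 1693948 = -677443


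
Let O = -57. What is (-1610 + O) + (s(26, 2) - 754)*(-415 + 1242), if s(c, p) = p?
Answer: -623571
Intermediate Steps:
(-1610 + O) + (s(26, 2) - 754)*(-415 + 1242) = (-1610 - 57) + (2 - 754)*(-415 + 1242) = -1667 - 752*827 = -1667 - 621904 = -623571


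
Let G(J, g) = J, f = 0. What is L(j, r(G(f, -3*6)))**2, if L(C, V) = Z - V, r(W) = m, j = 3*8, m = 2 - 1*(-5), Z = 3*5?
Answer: 64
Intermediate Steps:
Z = 15
m = 7 (m = 2 + 5 = 7)
j = 24
r(W) = 7
L(C, V) = 15 - V
L(j, r(G(f, -3*6)))**2 = (15 - 1*7)**2 = (15 - 7)**2 = 8**2 = 64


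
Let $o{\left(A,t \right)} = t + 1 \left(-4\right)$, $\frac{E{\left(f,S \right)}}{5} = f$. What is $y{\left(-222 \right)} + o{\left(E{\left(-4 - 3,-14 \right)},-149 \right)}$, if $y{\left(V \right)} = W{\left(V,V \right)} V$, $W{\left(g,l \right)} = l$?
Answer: $49131$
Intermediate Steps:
$E{\left(f,S \right)} = 5 f$
$o{\left(A,t \right)} = -4 + t$ ($o{\left(A,t \right)} = t - 4 = -4 + t$)
$y{\left(V \right)} = V^{2}$ ($y{\left(V \right)} = V V = V^{2}$)
$y{\left(-222 \right)} + o{\left(E{\left(-4 - 3,-14 \right)},-149 \right)} = \left(-222\right)^{2} - 153 = 49284 - 153 = 49131$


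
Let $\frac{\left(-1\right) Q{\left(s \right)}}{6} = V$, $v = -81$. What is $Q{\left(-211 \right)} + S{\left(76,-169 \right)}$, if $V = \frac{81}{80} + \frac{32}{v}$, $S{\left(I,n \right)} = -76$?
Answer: $- \frac{86081}{1080} \approx -79.705$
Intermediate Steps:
$V = \frac{4001}{6480}$ ($V = \frac{81}{80} + \frac{32}{-81} = 81 \cdot \frac{1}{80} + 32 \left(- \frac{1}{81}\right) = \frac{81}{80} - \frac{32}{81} = \frac{4001}{6480} \approx 0.61744$)
$Q{\left(s \right)} = - \frac{4001}{1080}$ ($Q{\left(s \right)} = \left(-6\right) \frac{4001}{6480} = - \frac{4001}{1080}$)
$Q{\left(-211 \right)} + S{\left(76,-169 \right)} = - \frac{4001}{1080} - 76 = - \frac{86081}{1080}$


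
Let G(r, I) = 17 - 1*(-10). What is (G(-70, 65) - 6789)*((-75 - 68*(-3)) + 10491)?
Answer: -71812440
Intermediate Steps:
G(r, I) = 27 (G(r, I) = 17 + 10 = 27)
(G(-70, 65) - 6789)*((-75 - 68*(-3)) + 10491) = (27 - 6789)*((-75 - 68*(-3)) + 10491) = -6762*((-75 + 204) + 10491) = -6762*(129 + 10491) = -6762*10620 = -71812440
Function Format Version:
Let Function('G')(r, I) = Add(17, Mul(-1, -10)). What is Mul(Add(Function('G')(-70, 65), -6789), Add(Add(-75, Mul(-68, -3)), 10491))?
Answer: -71812440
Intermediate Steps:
Function('G')(r, I) = 27 (Function('G')(r, I) = Add(17, 10) = 27)
Mul(Add(Function('G')(-70, 65), -6789), Add(Add(-75, Mul(-68, -3)), 10491)) = Mul(Add(27, -6789), Add(Add(-75, Mul(-68, -3)), 10491)) = Mul(-6762, Add(Add(-75, 204), 10491)) = Mul(-6762, Add(129, 10491)) = Mul(-6762, 10620) = -71812440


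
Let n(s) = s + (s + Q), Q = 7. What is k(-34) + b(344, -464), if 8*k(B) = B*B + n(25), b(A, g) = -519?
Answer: -2939/8 ≈ -367.38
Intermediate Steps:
n(s) = 7 + 2*s (n(s) = s + (s + 7) = s + (7 + s) = 7 + 2*s)
k(B) = 57/8 + B²/8 (k(B) = (B*B + (7 + 2*25))/8 = (B² + (7 + 50))/8 = (B² + 57)/8 = (57 + B²)/8 = 57/8 + B²/8)
k(-34) + b(344, -464) = (57/8 + (⅛)*(-34)²) - 519 = (57/8 + (⅛)*1156) - 519 = (57/8 + 289/2) - 519 = 1213/8 - 519 = -2939/8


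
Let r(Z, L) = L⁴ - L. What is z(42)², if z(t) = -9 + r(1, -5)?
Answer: 385641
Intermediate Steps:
z(t) = 621 (z(t) = -9 + ((-5)⁴ - 1*(-5)) = -9 + (625 + 5) = -9 + 630 = 621)
z(42)² = 621² = 385641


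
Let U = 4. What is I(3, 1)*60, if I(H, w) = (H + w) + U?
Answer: 480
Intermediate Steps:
I(H, w) = 4 + H + w (I(H, w) = (H + w) + 4 = 4 + H + w)
I(3, 1)*60 = (4 + 3 + 1)*60 = 8*60 = 480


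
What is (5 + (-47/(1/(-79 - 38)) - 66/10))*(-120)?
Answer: -659688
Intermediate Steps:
(5 + (-47/(1/(-79 - 38)) - 66/10))*(-120) = (5 + (-47/(1/(-117)) - 66*⅒))*(-120) = (5 + (-47/(-1/117) - 33/5))*(-120) = (5 + (-47*(-117) - 33/5))*(-120) = (5 + (5499 - 33/5))*(-120) = (5 + 27462/5)*(-120) = (27487/5)*(-120) = -659688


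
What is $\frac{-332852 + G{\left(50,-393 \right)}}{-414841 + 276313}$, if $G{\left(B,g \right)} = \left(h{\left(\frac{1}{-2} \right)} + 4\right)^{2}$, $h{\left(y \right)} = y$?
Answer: $\frac{1331359}{554112} \approx 2.4027$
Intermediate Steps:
$G{\left(B,g \right)} = \frac{49}{4}$ ($G{\left(B,g \right)} = \left(\frac{1}{-2} + 4\right)^{2} = \left(- \frac{1}{2} + 4\right)^{2} = \left(\frac{7}{2}\right)^{2} = \frac{49}{4}$)
$\frac{-332852 + G{\left(50,-393 \right)}}{-414841 + 276313} = \frac{-332852 + \frac{49}{4}}{-414841 + 276313} = - \frac{1331359}{4 \left(-138528\right)} = \left(- \frac{1331359}{4}\right) \left(- \frac{1}{138528}\right) = \frac{1331359}{554112}$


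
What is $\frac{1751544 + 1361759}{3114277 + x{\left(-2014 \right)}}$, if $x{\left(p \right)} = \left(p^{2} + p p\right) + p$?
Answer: $\frac{3113303}{11224655} \approx 0.27736$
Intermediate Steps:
$x{\left(p \right)} = p + 2 p^{2}$ ($x{\left(p \right)} = \left(p^{2} + p^{2}\right) + p = 2 p^{2} + p = p + 2 p^{2}$)
$\frac{1751544 + 1361759}{3114277 + x{\left(-2014 \right)}} = \frac{1751544 + 1361759}{3114277 - 2014 \left(1 + 2 \left(-2014\right)\right)} = \frac{3113303}{3114277 - 2014 \left(1 - 4028\right)} = \frac{3113303}{3114277 - -8110378} = \frac{3113303}{3114277 + 8110378} = \frac{3113303}{11224655}$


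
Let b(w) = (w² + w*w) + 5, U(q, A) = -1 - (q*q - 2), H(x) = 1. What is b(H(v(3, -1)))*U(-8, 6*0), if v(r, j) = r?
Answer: -441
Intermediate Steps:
U(q, A) = 1 - q² (U(q, A) = -1 - (q² - 2) = -1 - (-2 + q²) = -1 + (2 - q²) = 1 - q²)
b(w) = 5 + 2*w² (b(w) = (w² + w²) + 5 = 2*w² + 5 = 5 + 2*w²)
b(H(v(3, -1)))*U(-8, 6*0) = (5 + 2*1²)*(1 - 1*(-8)²) = (5 + 2*1)*(1 - 1*64) = (5 + 2)*(1 - 64) = 7*(-63) = -441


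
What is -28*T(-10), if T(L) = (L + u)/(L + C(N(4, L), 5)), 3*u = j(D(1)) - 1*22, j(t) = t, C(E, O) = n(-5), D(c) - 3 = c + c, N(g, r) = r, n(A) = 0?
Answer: -658/15 ≈ -43.867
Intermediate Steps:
D(c) = 3 + 2*c (D(c) = 3 + (c + c) = 3 + 2*c)
C(E, O) = 0
u = -17/3 (u = ((3 + 2*1) - 1*22)/3 = ((3 + 2) - 22)/3 = (5 - 22)/3 = (1/3)*(-17) = -17/3 ≈ -5.6667)
T(L) = (-17/3 + L)/L (T(L) = (L - 17/3)/(L + 0) = (-17/3 + L)/L)
-28*T(-10) = -28*(-17/3 - 10)/(-10) = -(-14)*(-47)/(5*3) = -28*47/30 = -658/15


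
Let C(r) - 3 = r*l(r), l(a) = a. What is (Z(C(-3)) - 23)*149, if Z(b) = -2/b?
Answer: -20711/6 ≈ -3451.8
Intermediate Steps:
C(r) = 3 + r² (C(r) = 3 + r*r = 3 + r²)
(Z(C(-3)) - 23)*149 = (-2/(3 + (-3)²) - 23)*149 = (-2/(3 + 9) - 23)*149 = (-2/12 - 23)*149 = (-2*1/12 - 23)*149 = (-⅙ - 23)*149 = -139/6*149 = -20711/6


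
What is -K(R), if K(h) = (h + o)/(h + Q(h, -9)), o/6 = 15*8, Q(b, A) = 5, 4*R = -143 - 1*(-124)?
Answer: -2861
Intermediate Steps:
R = -19/4 (R = (-143 - 1*(-124))/4 = (-143 + 124)/4 = (1/4)*(-19) = -19/4 ≈ -4.7500)
o = 720 (o = 6*(15*8) = 6*120 = 720)
K(h) = (720 + h)/(5 + h) (K(h) = (h + 720)/(h + 5) = (720 + h)/(5 + h))
-K(R) = -(720 - 19/4)/(5 - 19/4) = -2861/(1/4*4) = -4*2861/4 = -1*2861 = -2861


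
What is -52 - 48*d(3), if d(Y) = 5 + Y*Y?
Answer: -724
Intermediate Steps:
d(Y) = 5 + Y**2
-52 - 48*d(3) = -52 - 48*(5 + 3**2) = -52 - 48*(5 + 9) = -52 - 48*14 = -52 - 672 = -724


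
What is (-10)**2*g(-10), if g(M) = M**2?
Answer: 10000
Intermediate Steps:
(-10)**2*g(-10) = (-10)**2*(-10)**2 = 100*100 = 10000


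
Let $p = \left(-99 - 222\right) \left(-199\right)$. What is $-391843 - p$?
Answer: $-455722$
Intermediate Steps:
$p = 63879$ ($p = \left(-321\right) \left(-199\right) = 63879$)
$-391843 - p = -391843 - 63879 = -455722$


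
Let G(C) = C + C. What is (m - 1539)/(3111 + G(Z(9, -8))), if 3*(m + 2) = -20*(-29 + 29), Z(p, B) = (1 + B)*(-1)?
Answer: -1541/3125 ≈ -0.49312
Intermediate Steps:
Z(p, B) = -1 - B
m = -2 (m = -2 + (-20*(-29 + 29))/3 = -2 + (-20*0)/3 = -2 + (⅓)*0 = -2 + 0 = -2)
G(C) = 2*C
(m - 1539)/(3111 + G(Z(9, -8))) = (-2 - 1539)/(3111 + 2*(-1 - 1*(-8))) = -1541/(3111 + 2*(-1 + 8)) = -1541/(3111 + 2*7) = -1541/(3111 + 14) = -1541/3125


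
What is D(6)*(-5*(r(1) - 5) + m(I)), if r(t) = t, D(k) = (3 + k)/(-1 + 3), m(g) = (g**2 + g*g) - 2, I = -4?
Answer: 225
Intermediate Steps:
m(g) = -2 + 2*g**2 (m(g) = (g**2 + g**2) - 2 = 2*g**2 - 2 = -2 + 2*g**2)
D(k) = 3/2 + k/2 (D(k) = (3 + k)/2 = (3 + k)*(1/2) = 3/2 + k/2)
D(6)*(-5*(r(1) - 5) + m(I)) = (3/2 + (1/2)*6)*(-5*(1 - 5) + (-2 + 2*(-4)**2)) = (3/2 + 3)*(-5*(-4) + (-2 + 2*16)) = 9*(20 + (-2 + 32))/2 = 9*(20 + 30)/2 = (9/2)*50 = 225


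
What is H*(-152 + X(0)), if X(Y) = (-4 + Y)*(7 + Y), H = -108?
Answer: 19440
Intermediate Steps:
H*(-152 + X(0)) = -108*(-152 + (-28 + 0² + 3*0)) = -108*(-152 + (-28 + 0 + 0)) = -108*(-152 - 28) = -108*(-180) = 19440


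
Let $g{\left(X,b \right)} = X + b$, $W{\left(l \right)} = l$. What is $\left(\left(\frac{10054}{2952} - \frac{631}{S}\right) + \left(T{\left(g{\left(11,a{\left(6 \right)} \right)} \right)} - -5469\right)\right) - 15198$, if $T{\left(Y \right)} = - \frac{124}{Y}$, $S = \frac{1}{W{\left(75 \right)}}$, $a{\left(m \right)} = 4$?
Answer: $- \frac{421094393}{7380} \approx -57059.0$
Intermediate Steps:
$S = \frac{1}{75} \approx 0.013333$
$\left(\left(\frac{10054}{2952} - \frac{631}{S}\right) + \left(T{\left(g{\left(11,a{\left(6 \right)} \right)} \right)} - -5469\right)\right) - 15198 = \left(\left(\frac{10054}{2952} - 631 \frac{1}{\frac{1}{75}}\right) - \left(-5469 + \frac{124}{11 + 4}\right)\right) - 15198 = \left(\left(10054 \cdot \frac{1}{2952} - 47325\right) + \left(- \frac{124}{15} + 5469\right)\right) - 15198 = \left(\left(\frac{5027}{1476} - 47325\right) + \left(\left(-124\right) \frac{1}{15} + 5469\right)\right) - 15198 = \left(- \frac{69846673}{1476} + \left(- \frac{124}{15} + 5469\right)\right) - 15198 = \left(- \frac{69846673}{1476} + \frac{81911}{15}\right) - 15198 = - \frac{308933153}{7380} - 15198 = - \frac{421094393}{7380}$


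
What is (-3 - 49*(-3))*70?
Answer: 10080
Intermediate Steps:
(-3 - 49*(-3))*70 = (-3 + 147)*70 = 144*70 = 10080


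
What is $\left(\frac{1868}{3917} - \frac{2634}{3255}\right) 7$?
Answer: $- \frac{1412346}{607135} \approx -2.3262$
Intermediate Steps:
$\left(\frac{1868}{3917} - \frac{2634}{3255}\right) 7 = \left(1868 \cdot \frac{1}{3917} - \frac{878}{1085}\right) 7 = \left(\frac{1868}{3917} - \frac{878}{1085}\right) 7 = \left(- \frac{1412346}{4249945}\right) 7 = - \frac{1412346}{607135}$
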